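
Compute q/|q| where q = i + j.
0.7071i + 0.7071j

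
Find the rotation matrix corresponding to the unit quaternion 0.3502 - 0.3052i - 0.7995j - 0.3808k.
[[-0.5684, 0.7547, -0.3275], [0.2213, 0.5237, 0.8227], [0.7924, 0.3951, -0.4647]]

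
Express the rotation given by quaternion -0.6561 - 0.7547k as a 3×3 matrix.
[[-0.1391, -0.9903, 0], [0.9903, -0.1391, 0], [0, 0, 1]]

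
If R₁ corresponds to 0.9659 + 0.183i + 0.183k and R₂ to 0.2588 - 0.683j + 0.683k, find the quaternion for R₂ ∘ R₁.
0.125 - 0.0776i - 0.5347j + 0.8321k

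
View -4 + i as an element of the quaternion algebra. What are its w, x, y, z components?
-4 + i + 0j + 0k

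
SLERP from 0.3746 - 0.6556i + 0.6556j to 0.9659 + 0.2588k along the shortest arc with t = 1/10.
0.4786 - 0.6204i + 0.6204j + 0.0332k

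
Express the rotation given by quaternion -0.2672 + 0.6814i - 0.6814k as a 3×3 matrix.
[[0.0714, -0.3641, -0.9286], [0.3641, -0.8572, 0.3641], [-0.9286, -0.3641, 0.0714]]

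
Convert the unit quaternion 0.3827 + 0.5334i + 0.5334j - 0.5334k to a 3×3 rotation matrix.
[[-0.1381, 0.9773, -0.1608], [0.1608, -0.1381, -0.9773], [-0.9773, -0.1608, -0.1381]]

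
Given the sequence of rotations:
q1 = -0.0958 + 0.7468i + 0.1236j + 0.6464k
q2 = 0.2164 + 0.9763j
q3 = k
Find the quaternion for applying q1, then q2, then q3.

q2 · q1 = -0.1414 + 0.7927i - 0.0668j - 0.5892k
q3 · q2 · q1 = 0.5892 + 0.0668i + 0.7927j - 0.1414k
0.5892 + 0.0668i + 0.7927j - 0.1414k


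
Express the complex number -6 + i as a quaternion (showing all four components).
-6 + i + 0j + 0k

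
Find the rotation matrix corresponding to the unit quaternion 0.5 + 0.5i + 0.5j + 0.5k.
[[0, 0, 1], [1, 0, 0], [0, 1, 0]]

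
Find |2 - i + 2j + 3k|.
√18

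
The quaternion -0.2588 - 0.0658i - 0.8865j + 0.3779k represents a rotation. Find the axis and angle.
axis = (-0.0681, -0.9178, 0.3912), θ = 7π/6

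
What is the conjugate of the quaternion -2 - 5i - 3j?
-2 + 5i + 3j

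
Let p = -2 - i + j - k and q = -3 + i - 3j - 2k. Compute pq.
8 - 4i + 9k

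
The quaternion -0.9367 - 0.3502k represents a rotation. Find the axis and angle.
axis = (0, 0, -1), θ = 319°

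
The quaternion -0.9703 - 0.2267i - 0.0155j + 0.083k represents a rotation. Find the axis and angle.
axis = (-0.9371, -0.0641, 0.3431), θ = 332°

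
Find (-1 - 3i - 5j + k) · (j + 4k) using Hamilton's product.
1 - 21i + 11j - 7k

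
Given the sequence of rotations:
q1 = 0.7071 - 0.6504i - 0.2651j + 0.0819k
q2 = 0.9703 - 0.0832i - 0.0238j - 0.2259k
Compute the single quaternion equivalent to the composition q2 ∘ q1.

q2 · q1 = 0.6442 - 0.7517i - 0.1203j - 0.0737k
0.6442 - 0.7517i - 0.1203j - 0.0737k


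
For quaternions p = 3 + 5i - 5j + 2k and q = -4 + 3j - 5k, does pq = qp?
No: pq = 13 - i + 54j - 8k ≠ 13 - 39i + 4j - 38k = qp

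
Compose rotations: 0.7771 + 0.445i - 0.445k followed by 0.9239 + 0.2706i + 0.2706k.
0.718 + 0.6214i + 0.2408j - 0.2009k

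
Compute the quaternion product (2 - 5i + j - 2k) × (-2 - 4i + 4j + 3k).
-22 + 13i + 29j - 6k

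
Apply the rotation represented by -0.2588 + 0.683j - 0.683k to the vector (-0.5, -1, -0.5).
(0.963, 0.223, 0.723)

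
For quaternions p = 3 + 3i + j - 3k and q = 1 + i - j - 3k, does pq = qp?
No: pq = -8 + 4j - 16k ≠ -8 + 12i - 8j - 8k = qp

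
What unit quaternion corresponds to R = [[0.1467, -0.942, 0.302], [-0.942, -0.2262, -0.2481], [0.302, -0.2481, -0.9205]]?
0.7572i - 0.622j + 0.1994k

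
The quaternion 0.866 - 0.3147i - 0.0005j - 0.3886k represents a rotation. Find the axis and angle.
axis = (-0.6293, -0.001, -0.7771), θ = π/3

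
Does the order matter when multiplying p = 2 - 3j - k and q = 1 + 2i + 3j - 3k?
Yes: pq = 8 + 16i + j - k ≠ 8 - 8i + 5j - 13k = qp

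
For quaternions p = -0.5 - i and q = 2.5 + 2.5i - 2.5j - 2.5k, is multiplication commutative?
No: pq = 1.25 - 3.75i - 1.25j + 3.75k ≠ 1.25 - 3.75i + 3.75j - 1.25k = qp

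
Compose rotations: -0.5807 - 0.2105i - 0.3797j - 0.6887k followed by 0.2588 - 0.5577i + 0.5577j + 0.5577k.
0.3282 + 0.097i - 0.9236j - 0.1729k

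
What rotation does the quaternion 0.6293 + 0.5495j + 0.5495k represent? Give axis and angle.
axis = (0, √2/2, √2/2), θ = 102°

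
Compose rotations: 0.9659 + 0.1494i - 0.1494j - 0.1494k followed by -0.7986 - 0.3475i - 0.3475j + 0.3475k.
-0.7195 - 0.3511i - 0.2163j + 0.5588k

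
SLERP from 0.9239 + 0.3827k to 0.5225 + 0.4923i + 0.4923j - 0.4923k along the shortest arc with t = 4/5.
0.7085 + 0.4383i + 0.4383j - 0.3375k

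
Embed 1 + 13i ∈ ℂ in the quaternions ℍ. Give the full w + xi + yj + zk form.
1 + 13i + 0j + 0k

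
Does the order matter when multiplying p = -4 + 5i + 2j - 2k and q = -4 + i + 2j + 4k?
Yes: pq = 15 - 12i - 38j ≠ 15 - 36i + 6j - 16k = qp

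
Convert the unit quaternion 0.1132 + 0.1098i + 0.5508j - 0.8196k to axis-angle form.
axis = (0.1105, 0.5544, -0.8249), θ = 167°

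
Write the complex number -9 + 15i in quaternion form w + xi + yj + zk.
-9 + 15i + 0j + 0k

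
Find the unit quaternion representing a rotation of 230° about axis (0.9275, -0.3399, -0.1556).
-0.4226 + 0.8406i - 0.3081j - 0.141k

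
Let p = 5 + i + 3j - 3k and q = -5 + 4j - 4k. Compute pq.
-49 - 5i + 9j - k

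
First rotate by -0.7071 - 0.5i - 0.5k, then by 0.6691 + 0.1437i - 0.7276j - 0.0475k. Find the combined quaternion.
-0.425 - 0.0724i + 0.6101j - 0.6648k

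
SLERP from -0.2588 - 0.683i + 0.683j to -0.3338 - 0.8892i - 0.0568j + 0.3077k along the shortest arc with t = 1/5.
-0.2921 - 0.7727i + 0.5593j + 0.0694k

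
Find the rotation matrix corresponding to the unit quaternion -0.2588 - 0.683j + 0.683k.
[[-0.866, 0.3535, 0.3535], [-0.3535, 0.067, -0.933], [-0.3535, -0.933, 0.067]]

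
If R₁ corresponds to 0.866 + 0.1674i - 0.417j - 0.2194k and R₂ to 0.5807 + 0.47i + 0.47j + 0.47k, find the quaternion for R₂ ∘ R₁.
0.7233 + 0.5971i + 0.3467j + 0.0049k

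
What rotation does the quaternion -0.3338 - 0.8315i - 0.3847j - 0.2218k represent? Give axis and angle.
axis = (-0.8821, -0.4081, -0.2353), θ = 219°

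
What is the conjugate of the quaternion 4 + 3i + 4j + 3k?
4 - 3i - 4j - 3k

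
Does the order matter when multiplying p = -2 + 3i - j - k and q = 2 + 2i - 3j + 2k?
Yes: pq = -11 - 3i - 4j - 13k ≠ -11 + 7i + 12j + k = qp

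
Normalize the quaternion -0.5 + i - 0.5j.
-0.4082 + 0.8165i - 0.4082j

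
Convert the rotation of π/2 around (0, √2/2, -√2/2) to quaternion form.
0.7071 + 0.5j - 0.5k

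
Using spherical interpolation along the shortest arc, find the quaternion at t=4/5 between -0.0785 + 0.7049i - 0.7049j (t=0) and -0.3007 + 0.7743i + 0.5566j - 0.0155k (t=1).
-0.2962 + 0.9031i + 0.3107j - 0.0141k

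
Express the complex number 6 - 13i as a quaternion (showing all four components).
6 - 13i + 0j + 0k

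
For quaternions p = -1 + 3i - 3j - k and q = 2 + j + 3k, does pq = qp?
No: pq = 4 - 2i - 16j - 2k ≠ 4 + 14i + 2j - 8k = qp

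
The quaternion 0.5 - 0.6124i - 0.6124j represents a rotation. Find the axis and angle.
axis = (-√2/2, -√2/2, 0), θ = 2π/3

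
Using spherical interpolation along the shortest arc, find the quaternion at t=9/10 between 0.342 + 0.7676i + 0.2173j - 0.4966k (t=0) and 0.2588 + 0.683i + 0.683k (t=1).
0.293 + 0.7552i + 0.0291j + 0.5856k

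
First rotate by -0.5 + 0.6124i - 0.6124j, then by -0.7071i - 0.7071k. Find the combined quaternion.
0.433 - 0.0795i - 0.433j + 0.7866k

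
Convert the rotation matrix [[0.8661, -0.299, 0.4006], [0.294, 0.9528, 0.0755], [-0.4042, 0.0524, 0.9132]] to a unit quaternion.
0.9659 - 0.006i + 0.2083j + 0.1535k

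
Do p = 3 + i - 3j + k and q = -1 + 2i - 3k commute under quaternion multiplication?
No: pq = -2 + 14i + 8j - 4k ≠ -2 - 4i - 2j - 16k = qp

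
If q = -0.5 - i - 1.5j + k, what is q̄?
-0.5 + i + 1.5j - k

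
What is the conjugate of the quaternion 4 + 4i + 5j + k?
4 - 4i - 5j - k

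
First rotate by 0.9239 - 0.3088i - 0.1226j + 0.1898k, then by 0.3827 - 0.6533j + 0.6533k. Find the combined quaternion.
0.1495 - 0.1621i - 0.8522j + 0.4745k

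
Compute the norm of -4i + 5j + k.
√42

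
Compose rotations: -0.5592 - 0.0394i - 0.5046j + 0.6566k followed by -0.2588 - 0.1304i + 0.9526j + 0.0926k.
0.5595 + 0.7553i - 0.3201j - 0.1184k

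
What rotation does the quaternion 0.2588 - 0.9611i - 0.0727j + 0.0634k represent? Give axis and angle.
axis = (-0.995, -0.0753, 0.0656), θ = 5π/6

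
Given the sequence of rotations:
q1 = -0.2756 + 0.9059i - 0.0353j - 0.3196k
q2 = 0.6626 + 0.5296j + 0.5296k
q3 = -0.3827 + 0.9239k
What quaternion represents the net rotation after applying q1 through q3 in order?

q2 · q1 = 0.0053 + 0.4497i + 0.3104j - 0.8375k
q3 · q2 · q1 = 0.7717 - 0.4589i + 0.2967j + 0.3254k
0.7717 - 0.4589i + 0.2967j + 0.3254k


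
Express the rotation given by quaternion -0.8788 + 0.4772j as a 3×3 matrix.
[[0.5446, 0, -0.8387], [0, 1, 0], [0.8387, 0, 0.5446]]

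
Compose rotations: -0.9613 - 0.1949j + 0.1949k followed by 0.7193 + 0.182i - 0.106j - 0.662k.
-0.5831 - 0.3246i - 0.0738j + 0.7411k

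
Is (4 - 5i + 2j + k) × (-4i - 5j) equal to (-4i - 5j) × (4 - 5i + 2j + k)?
No: pq = -10 - 11i - 24j + 33k ≠ -10 - 21i - 16j - 33k = qp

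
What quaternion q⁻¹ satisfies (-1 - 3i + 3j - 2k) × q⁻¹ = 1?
-0.0435 + 0.1304i - 0.1304j + 0.087k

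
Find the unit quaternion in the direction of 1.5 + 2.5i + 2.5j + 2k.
0.3464 + 0.5774i + 0.5774j + 0.4619k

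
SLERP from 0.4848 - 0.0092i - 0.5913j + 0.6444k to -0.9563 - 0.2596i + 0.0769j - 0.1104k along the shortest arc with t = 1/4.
0.6669 + 0.0678i - 0.4978j + 0.5502k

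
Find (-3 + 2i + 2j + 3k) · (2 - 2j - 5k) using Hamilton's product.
13 + 20j + 17k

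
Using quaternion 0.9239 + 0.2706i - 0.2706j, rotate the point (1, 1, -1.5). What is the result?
(1.457, 1.457, -0.061)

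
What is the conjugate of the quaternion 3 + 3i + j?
3 - 3i - j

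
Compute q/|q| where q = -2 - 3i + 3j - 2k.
-0.3922 - 0.5883i + 0.5883j - 0.3922k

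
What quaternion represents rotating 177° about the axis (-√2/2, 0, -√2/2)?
0.0262 - 0.7069i - 0.7069k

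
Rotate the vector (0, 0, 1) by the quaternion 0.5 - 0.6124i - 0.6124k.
(0.75, 0.612, 0.25)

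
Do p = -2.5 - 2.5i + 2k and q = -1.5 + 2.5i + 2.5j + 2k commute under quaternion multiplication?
No: pq = 6 - 7.5i + 3.75j - 14.25k ≠ 6 + 2.5i - 16.25j - 1.75k = qp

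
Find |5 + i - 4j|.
√42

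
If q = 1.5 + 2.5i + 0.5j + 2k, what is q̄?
1.5 - 2.5i - 0.5j - 2k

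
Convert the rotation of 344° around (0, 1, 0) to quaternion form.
-0.9903 + 0.1392j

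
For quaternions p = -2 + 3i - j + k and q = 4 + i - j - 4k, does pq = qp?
No: pq = -8 + 15i + 11j + 10k ≠ -8 + 5i - 15j + 14k = qp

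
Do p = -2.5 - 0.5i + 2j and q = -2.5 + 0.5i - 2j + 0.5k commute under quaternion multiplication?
No: pq = 10.5 + i + 0.25j - 1.25k ≠ 10.5 - i - 0.25j - 1.25k = qp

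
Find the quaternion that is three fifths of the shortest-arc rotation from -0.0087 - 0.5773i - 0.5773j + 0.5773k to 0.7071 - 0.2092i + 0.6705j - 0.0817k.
-0.5116 - 0.1411i - 0.7721j + 0.3497k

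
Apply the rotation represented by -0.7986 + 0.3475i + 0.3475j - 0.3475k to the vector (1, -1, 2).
(-0.763, 0.907, 2.144)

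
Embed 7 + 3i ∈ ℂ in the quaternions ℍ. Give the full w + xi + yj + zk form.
7 + 3i + 0j + 0k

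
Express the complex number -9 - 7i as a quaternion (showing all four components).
-9 - 7i + 0j + 0k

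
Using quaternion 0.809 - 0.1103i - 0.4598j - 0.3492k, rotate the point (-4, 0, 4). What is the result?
(-4.001, 3.853, -1.073)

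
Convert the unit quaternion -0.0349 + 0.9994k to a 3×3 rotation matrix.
[[-0.9976, 0.0698, 0], [-0.0698, -0.9976, 0], [0, 0, 1]]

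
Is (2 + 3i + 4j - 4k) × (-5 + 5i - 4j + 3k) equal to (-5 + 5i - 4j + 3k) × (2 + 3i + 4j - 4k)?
No: pq = 3 - 9i - 57j - 6k ≠ 3 - i + j + 58k = qp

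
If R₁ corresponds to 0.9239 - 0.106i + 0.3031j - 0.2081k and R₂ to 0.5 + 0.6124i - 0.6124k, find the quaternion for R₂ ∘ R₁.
0.3994 + 0.6984i + 0.3439j - 0.4842k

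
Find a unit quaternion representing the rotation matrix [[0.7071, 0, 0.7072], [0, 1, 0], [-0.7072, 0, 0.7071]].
0.9239 + 0.3827j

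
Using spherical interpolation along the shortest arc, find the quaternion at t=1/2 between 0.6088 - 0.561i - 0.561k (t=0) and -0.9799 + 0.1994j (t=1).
0.8891 - 0.3139i - 0.1116j - 0.3139k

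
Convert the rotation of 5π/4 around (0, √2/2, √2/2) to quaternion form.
-0.3827 + 0.6533j + 0.6533k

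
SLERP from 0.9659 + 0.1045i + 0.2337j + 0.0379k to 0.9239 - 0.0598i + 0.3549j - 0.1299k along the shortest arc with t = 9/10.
0.9312 - 0.0434i + 0.3438j - 0.1133k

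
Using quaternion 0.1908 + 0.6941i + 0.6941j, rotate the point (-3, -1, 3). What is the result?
(-0.278, -3.722, -2.252)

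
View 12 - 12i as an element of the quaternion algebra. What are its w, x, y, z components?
12 - 12i + 0j + 0k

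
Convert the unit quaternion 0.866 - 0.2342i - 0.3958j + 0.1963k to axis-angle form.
axis = (-0.4684, -0.7915, 0.3926), θ = π/3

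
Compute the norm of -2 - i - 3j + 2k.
√18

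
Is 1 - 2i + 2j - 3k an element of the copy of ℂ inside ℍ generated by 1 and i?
No. The quaternion 1 - 2i + 2j - 3k has j-coefficient y = 2 and k-coefficient z = -3, not both zero, so it does not lie in the complex subalgebra spanned by 1 and i.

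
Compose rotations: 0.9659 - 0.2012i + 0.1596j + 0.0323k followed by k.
-0.0323 - 0.1596i - 0.2012j + 0.9659k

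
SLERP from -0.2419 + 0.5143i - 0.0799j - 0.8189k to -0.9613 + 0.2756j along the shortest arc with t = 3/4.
-0.9198 + 0.1753i + 0.2128j - 0.2791k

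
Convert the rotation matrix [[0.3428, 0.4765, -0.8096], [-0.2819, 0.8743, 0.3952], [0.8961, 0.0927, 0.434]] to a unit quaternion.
0.8141 - 0.0929i - 0.5238j - 0.2329k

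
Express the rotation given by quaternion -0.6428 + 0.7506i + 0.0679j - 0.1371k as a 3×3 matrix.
[[0.9532, -0.0743, -0.2931], [0.2782, -0.1644, 0.9464], [-0.1185, -0.9836, -0.136]]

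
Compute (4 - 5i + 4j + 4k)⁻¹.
0.0548 + 0.0685i - 0.0548j - 0.0548k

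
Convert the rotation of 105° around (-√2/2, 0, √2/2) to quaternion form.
0.6088 - 0.561i + 0.561k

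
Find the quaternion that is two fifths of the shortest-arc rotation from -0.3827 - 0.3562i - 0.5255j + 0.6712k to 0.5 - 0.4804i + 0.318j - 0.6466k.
-0.4761 - 0.0177i - 0.488j + 0.7314k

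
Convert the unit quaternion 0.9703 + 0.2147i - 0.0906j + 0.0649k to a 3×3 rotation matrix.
[[0.9752, -0.1648, -0.148], [0.087, 0.8994, -0.4284], [0.2037, 0.4049, 0.8914]]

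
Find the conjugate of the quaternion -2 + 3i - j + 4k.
-2 - 3i + j - 4k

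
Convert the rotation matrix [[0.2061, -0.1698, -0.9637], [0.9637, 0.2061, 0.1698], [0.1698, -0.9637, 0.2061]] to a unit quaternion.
0.6361 - 0.4455i - 0.4455j + 0.4455k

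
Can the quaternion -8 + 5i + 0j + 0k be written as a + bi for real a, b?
Yes. The quaternion -8 + 5i has j- and k-coefficients y = z = 0, so it lies in the complex subalgebra spanned by 1 and i.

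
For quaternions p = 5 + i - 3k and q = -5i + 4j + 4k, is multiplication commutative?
No: pq = 17 - 13i + 31j + 24k ≠ 17 - 37i + 9j + 16k = qp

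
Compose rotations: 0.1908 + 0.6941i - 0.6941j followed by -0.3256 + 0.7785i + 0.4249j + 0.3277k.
-0.3076 + 0.15i + 0.5345j - 0.7728k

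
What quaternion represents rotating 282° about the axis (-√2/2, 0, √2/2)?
-0.7771 - 0.445i + 0.445k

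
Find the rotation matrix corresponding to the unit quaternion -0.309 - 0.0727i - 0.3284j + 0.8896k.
[[-0.7985, 0.5975, 0.0736], [-0.502, -0.5933, -0.6292], [-0.3323, -0.5394, 0.7737]]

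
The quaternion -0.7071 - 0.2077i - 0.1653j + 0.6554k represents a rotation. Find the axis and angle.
axis = (-0.2937, -0.2338, 0.9269), θ = 3π/2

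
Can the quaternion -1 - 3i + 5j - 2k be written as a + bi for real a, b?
No. The quaternion -1 - 3i + 5j - 2k has j-coefficient y = 5 and k-coefficient z = -2, not both zero, so it does not lie in the complex subalgebra spanned by 1 and i.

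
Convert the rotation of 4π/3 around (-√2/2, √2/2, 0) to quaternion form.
-0.5 - 0.6124i + 0.6124j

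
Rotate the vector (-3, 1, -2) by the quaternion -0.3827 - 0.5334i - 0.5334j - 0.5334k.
(-1.38, -3.391, 0.771)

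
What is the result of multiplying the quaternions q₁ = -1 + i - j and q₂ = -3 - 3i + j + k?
7 - i + j - 3k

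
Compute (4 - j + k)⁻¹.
0.2222 + 0.0556j - 0.0556k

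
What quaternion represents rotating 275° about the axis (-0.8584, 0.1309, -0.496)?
-0.7373 - 0.5799i + 0.0884j - 0.3351k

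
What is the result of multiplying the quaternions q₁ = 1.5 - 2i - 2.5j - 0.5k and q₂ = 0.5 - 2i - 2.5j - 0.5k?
-9.75 - 4i - 5j - k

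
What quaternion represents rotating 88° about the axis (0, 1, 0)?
0.7193 + 0.6947j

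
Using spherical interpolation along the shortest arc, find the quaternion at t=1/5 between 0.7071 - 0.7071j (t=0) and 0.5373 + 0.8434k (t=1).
0.7554 - 0.6195j + 0.2134k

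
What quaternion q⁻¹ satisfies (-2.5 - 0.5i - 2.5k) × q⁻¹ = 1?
-0.1961 + 0.0392i + 0.1961k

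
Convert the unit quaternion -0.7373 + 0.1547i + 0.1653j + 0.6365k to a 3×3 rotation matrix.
[[0.1351, 0.9897, -0.0468], [-0.8874, 0.1419, 0.4385], [0.4407, -0.0177, 0.8975]]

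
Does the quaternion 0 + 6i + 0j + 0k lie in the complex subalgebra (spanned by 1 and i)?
Yes. The quaternion 6i has j- and k-coefficients y = z = 0, so it lies in the complex subalgebra spanned by 1 and i.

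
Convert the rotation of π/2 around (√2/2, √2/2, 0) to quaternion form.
0.7071 + 0.5i + 0.5j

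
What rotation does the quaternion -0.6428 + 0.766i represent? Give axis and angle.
axis = (1, 0, 0), θ = 260°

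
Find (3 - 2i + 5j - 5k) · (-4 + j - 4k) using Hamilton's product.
-37 - 7i - 25j + 6k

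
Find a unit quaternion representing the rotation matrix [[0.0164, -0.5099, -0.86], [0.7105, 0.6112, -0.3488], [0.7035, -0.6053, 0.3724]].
0.7071 - 0.0907i - 0.5528j + 0.4315k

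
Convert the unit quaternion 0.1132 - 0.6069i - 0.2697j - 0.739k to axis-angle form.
axis = (-0.6108, -0.2714, -0.7438), θ = 167°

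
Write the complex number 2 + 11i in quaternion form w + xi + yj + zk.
2 + 11i + 0j + 0k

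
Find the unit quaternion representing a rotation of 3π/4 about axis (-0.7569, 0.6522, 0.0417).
0.3827 - 0.6993i + 0.6026j + 0.0385k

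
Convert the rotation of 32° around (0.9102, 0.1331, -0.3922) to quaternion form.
0.9613 + 0.2509i + 0.0367j - 0.1081k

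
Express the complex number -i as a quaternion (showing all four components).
0 - i + 0j + 0k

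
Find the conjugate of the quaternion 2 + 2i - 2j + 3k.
2 - 2i + 2j - 3k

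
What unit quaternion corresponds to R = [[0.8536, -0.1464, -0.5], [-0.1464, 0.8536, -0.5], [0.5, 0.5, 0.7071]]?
0.9239 + 0.2706i - 0.2706j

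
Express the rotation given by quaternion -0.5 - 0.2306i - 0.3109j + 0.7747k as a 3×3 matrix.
[[-0.3936, 0.9181, -0.0464], [-0.6313, -0.3067, -0.7123], [-0.6682, -0.2511, 0.7003]]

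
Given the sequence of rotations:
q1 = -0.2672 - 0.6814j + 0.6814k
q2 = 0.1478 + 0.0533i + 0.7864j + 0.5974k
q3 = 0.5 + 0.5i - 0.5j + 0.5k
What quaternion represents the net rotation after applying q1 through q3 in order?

q2 · q1 = 0.0893 + 0.9287i - 0.3472j - 0.0952k
q3 · q2 · q1 = -0.5457 + 0.7302i + 0.2937j + 0.2878k
-0.5457 + 0.7302i + 0.2937j + 0.2878k


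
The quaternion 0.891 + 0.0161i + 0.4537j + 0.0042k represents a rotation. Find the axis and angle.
axis = (0.0355, 0.9993, 0.0093), θ = 54°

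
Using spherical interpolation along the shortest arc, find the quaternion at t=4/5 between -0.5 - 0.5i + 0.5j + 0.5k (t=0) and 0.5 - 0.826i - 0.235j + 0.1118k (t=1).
0.3182 - 0.9118i - 0.0724j + 0.2493k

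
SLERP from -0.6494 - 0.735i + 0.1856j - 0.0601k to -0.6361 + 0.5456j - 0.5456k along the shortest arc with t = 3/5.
-0.7258 - 0.3393i + 0.4511j - 0.3932k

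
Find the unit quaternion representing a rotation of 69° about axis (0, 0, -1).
0.8241 - 0.5664k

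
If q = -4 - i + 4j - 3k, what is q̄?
-4 + i - 4j + 3k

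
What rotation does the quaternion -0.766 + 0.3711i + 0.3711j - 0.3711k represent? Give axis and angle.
axis = (√3/3, √3/3, -√3/3), θ = 280°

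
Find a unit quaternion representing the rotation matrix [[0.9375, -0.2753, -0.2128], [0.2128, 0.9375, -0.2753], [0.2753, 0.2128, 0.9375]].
0.9763 + 0.125i - 0.125j + 0.125k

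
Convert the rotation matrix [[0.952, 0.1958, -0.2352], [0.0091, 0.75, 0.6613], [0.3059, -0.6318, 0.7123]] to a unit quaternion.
0.9239 - 0.3499i - 0.1464j - 0.0505k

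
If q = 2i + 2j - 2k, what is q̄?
-2i - 2j + 2k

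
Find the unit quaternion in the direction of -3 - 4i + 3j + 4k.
-0.4243 - 0.5657i + 0.4243j + 0.5657k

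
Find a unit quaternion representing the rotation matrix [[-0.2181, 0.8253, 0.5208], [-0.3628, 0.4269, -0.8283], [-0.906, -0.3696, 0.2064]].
0.5948 + 0.1928i + 0.5997j - 0.4994k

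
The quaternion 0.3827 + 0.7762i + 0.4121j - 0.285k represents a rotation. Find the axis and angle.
axis = (0.8402, 0.4461, -0.3085), θ = 3π/4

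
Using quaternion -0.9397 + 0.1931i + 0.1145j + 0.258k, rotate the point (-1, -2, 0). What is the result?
(-1.899, -1.144, 0.293)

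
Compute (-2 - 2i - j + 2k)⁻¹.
-0.1538 + 0.1538i + 0.0769j - 0.1538k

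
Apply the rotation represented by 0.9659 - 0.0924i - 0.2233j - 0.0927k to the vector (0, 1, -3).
(1.463, 0.306, -2.787)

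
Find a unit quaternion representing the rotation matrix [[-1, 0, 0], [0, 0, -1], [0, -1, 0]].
-0.7071j + 0.7071k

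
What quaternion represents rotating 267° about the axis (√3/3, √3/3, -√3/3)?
-0.6884 + 0.4188i + 0.4188j - 0.4188k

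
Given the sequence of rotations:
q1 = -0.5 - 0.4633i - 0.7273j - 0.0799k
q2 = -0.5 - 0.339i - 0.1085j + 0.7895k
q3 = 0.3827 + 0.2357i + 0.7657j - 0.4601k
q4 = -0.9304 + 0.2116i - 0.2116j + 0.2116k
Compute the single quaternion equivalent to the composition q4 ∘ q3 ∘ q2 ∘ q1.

q2 · q1 = 0.0771 + 0.984i + 0.025j - 0.1585k
q3 · q2 · q1 = -0.2945 + 0.2849i - 0.3468j - 0.8437k
q4 · q3 · q2 · q1 = 0.3189 - 0.0755i + 0.6238j + 0.7096k
0.3189 - 0.0755i + 0.6238j + 0.7096k


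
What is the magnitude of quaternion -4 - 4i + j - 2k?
√37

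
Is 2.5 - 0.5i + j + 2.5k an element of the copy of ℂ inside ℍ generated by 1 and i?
No. The quaternion 2.5 - 0.5i + j + 2.5k has j-coefficient y = 1 and k-coefficient z = 2.5, not both zero, so it does not lie in the complex subalgebra spanned by 1 and i.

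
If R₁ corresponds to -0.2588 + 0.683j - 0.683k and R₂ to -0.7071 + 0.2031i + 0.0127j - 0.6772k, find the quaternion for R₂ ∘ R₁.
-0.2882 + 0.4013i - 0.3475j + 0.7969k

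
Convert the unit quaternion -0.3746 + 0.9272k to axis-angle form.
axis = (0, 0, 1), θ = 224°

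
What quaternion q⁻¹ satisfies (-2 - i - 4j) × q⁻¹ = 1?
-0.0952 + 0.0476i + 0.1905j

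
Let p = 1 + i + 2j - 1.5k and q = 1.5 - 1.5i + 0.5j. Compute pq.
2 + 0.75i + 5.75j + 1.25k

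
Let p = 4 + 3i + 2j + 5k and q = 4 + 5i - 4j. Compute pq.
9 + 52i + 17j - 2k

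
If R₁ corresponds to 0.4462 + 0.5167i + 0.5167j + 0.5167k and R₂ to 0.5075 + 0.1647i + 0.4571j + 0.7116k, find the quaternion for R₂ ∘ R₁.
-0.4625 + 0.2042i + 0.7488j + 0.4287k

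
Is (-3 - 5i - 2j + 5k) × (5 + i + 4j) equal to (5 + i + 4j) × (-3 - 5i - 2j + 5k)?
No: pq = -2 - 48i - 17j + 7k ≠ -2 - 8i - 27j + 43k = qp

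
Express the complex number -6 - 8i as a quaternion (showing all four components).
-6 - 8i + 0j + 0k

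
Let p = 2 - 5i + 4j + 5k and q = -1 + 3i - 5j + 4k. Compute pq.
13 + 52i + 21j + 16k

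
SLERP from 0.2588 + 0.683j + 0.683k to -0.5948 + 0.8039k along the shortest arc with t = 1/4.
0.0301 + 0.5699j + 0.8211k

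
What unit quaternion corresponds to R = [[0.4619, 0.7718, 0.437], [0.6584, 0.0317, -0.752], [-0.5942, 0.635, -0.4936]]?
0.5 + 0.6935i + 0.5156j - 0.0567k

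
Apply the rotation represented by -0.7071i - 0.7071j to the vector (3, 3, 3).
(3, 3, -3)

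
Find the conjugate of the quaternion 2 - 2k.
2 + 2k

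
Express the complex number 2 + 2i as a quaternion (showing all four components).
2 + 2i + 0j + 0k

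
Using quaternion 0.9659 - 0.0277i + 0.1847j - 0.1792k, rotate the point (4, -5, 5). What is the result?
(3.624, -6.16, 3.862)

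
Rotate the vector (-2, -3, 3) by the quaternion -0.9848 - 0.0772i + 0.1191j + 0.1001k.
(-3.19, -2.858, 1.913)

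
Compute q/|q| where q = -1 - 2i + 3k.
-0.2673 - 0.5345i + 0.8018k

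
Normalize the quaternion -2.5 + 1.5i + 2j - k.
-0.6804 + 0.4082i + 0.5443j - 0.2722k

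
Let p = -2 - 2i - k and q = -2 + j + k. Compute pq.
5 + 5i - 2k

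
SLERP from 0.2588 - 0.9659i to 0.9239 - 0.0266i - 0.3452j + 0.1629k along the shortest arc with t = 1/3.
0.608 - 0.7763i - 0.1506j + 0.0711k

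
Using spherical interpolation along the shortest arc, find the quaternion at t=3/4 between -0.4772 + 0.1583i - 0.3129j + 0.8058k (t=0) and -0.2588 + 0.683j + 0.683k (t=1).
-0.358 + 0.0481i + 0.4671j + 0.807k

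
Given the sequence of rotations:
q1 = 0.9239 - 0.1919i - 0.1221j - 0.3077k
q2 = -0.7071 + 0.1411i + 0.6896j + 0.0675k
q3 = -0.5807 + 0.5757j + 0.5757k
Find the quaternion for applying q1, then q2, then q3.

q2 · q1 = -0.5212 + 0.0621i + 0.7539j + 0.395k
q3 · q2 · q1 = -0.3588 - 0.2427i - 0.7021j - 0.5652k
-0.3588 - 0.2427i - 0.7021j - 0.5652k


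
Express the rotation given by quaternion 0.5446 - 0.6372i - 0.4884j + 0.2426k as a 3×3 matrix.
[[0.4052, 0.3582, -0.8411], [0.8867, 0.0702, 0.4571], [0.2228, -0.931, -0.2891]]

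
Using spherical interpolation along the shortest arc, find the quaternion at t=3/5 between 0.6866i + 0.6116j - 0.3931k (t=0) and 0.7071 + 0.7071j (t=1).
0.4895 + 0.3308i + 0.7842j - 0.1894k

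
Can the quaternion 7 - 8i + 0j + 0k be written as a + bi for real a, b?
Yes. The quaternion 7 - 8i has j- and k-coefficients y = z = 0, so it lies in the complex subalgebra spanned by 1 and i.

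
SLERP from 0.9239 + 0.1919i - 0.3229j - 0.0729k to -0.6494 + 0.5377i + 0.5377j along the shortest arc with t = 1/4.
0.9122 + 0.0014i - 0.4057j - 0.0576k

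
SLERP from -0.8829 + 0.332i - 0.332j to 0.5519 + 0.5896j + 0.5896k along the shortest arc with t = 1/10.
-0.8742 + 0.3055i - 0.3715j - 0.066k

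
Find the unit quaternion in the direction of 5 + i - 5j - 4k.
0.6108 + 0.1222i - 0.6108j - 0.4887k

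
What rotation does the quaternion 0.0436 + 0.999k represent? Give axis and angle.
axis = (0, 0, 1), θ = 175°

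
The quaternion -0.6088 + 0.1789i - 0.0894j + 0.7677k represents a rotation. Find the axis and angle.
axis = (0.2255, -0.1127, 0.9677), θ = 255°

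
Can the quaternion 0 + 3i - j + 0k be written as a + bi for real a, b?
No. The quaternion 3i - j has j-coefficient y = -1 and k-coefficient z = 0, not both zero, so it does not lie in the complex subalgebra spanned by 1 and i.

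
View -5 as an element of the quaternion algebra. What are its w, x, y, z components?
-5 + 0i + 0j + 0k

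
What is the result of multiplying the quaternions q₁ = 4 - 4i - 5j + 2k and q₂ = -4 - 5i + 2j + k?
-28 - 13i + 22j - 37k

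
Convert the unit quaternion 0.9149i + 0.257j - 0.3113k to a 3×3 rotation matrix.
[[0.6741, 0.4703, -0.5696], [0.4703, -0.8679, -0.16], [-0.5696, -0.16, -0.8062]]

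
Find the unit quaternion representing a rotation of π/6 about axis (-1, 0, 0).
0.9659 - 0.2588i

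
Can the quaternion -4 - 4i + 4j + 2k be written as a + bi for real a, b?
No. The quaternion -4 - 4i + 4j + 2k has j-coefficient y = 4 and k-coefficient z = 2, not both zero, so it does not lie in the complex subalgebra spanned by 1 and i.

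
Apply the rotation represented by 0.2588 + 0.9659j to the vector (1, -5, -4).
(-2.866, -5, 2.964)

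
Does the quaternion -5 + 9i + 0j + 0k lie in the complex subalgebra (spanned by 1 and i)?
Yes. The quaternion -5 + 9i has j- and k-coefficients y = z = 0, so it lies in the complex subalgebra spanned by 1 and i.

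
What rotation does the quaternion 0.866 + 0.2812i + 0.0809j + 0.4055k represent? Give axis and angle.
axis = (0.5623, 0.1618, 0.8109), θ = π/3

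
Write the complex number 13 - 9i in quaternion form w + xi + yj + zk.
13 - 9i + 0j + 0k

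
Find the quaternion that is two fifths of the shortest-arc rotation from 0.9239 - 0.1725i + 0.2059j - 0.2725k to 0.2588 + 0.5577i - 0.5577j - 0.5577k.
0.8344 + 0.1693i - 0.1442j - 0.5043k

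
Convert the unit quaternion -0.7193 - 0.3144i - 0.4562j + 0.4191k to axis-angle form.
axis = (-0.4526, -0.6567, 0.6033), θ = 272°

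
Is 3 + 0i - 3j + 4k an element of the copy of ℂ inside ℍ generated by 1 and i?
No. The quaternion 3 - 3j + 4k has j-coefficient y = -3 and k-coefficient z = 4, not both zero, so it does not lie in the complex subalgebra spanned by 1 and i.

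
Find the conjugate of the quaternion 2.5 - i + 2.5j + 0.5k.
2.5 + i - 2.5j - 0.5k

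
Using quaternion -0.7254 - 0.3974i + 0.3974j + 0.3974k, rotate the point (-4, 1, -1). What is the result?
(-0.32, 4.199, -0.519)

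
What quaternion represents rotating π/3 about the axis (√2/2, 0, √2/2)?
0.866 + 0.3536i + 0.3536k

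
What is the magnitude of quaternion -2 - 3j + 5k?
√38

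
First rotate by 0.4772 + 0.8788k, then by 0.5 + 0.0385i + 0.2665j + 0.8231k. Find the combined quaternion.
-0.4847 + 0.2526i + 0.0933j + 0.8322k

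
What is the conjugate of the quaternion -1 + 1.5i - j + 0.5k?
-1 - 1.5i + j - 0.5k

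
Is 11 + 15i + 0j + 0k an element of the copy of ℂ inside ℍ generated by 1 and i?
Yes. The quaternion 11 + 15i has j- and k-coefficients y = z = 0, so it lies in the complex subalgebra spanned by 1 and i.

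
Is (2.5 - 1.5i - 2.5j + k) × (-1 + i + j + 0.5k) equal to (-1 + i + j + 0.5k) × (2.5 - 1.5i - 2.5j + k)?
No: pq = 1 + 1.75i + 6.75j + 1.25k ≠ 1 + 6.25i + 3.25j - 0.75k = qp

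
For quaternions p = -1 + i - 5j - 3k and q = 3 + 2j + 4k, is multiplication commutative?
No: pq = 19 - 11i - 21j - 11k ≠ 19 + 17i - 13j - 15k = qp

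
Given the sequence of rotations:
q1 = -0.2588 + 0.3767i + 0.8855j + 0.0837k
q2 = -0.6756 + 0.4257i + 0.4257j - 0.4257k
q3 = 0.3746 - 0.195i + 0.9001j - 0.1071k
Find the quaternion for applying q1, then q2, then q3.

q2 · q1 = -0.3268 + 0.0479i - 0.9044j + 0.2702k
q3 · q2 · q1 = 0.7299 + 0.228i - 0.5854j + 0.2695k
0.7299 + 0.228i - 0.5854j + 0.2695k


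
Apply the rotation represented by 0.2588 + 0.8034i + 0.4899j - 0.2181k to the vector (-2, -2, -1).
(-2.553, 0.053, 1.575)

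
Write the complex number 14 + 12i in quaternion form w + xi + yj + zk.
14 + 12i + 0j + 0k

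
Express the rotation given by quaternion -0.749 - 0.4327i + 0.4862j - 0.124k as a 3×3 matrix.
[[0.4965, -0.6065, -0.621], [-0.235, 0.5948, -0.7688], [0.8356, 0.5276, 0.1528]]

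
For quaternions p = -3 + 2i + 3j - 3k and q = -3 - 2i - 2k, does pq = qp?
No: pq = 7 - 6i + j + 21k ≠ 7 + 6i - 19j + 9k = qp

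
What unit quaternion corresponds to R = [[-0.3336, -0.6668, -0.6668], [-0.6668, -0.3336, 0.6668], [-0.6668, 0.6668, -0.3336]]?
-0.5774i + 0.5774j + 0.5774k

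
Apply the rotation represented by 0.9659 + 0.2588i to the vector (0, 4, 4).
(0, 1.464, 5.464)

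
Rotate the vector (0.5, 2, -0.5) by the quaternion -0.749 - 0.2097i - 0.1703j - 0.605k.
(-1.819, 0.903, 0.613)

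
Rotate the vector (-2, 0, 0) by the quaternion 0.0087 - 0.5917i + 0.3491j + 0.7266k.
(0.599, 0.801, 1.732)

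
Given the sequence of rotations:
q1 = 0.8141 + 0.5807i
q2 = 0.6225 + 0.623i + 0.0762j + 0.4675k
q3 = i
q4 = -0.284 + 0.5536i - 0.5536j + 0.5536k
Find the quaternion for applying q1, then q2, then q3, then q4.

q2 · q1 = 0.145 + 0.8687i + 0.3335j + 0.3363k
q3 · q2 · q1 = -0.8687 + 0.145i - 0.3363j + 0.3335k
q4 · q3 · q2 · q1 = -0.2044 - 0.5205i + 0.4721j - 0.6815k
-0.2044 - 0.5205i + 0.4721j - 0.6815k


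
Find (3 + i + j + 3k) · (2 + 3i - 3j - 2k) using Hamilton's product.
12 + 18i + 4j - 6k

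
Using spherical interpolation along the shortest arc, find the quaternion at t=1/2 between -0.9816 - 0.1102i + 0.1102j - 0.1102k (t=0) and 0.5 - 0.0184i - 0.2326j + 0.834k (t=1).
-0.8266 - 0.0512i + 0.1913j - 0.5268k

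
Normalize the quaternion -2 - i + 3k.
-0.5345 - 0.2673i + 0.8018k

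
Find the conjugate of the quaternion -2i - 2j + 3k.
2i + 2j - 3k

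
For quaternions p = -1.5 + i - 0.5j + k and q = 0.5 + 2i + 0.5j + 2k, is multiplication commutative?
No: pq = -4.5 - 4i - j - k ≠ -4.5 - i - j - 4k = qp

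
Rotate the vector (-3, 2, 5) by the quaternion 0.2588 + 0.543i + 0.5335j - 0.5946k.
(0.755, -5.986, 1.264)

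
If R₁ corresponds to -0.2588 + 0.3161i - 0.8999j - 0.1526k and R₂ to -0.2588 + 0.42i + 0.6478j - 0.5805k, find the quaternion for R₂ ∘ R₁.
0.4286 - 0.8117i - 0.0542j - 0.393k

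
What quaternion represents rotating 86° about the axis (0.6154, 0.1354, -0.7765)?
0.7314 + 0.4197i + 0.0923j - 0.5296k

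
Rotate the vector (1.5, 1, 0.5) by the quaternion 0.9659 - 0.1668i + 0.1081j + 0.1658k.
(1.103, 1.495, -0.222)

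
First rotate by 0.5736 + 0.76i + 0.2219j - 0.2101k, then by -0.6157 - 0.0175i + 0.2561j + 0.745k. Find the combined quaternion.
-0.2402 - 0.6971i + 0.5728j + 0.3582k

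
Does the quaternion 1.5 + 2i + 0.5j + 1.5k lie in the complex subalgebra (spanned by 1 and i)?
No. The quaternion 1.5 + 2i + 0.5j + 1.5k has j-coefficient y = 0.5 and k-coefficient z = 1.5, not both zero, so it does not lie in the complex subalgebra spanned by 1 and i.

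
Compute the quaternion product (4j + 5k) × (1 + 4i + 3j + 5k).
-37 + 5i + 24j - 11k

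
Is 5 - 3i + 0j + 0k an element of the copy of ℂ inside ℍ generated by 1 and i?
Yes. The quaternion 5 - 3i has j- and k-coefficients y = z = 0, so it lies in the complex subalgebra spanned by 1 and i.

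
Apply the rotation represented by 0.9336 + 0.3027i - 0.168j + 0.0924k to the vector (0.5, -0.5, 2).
(0.085, -1.557, 1.438)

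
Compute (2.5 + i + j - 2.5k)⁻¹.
0.1724 - 0.069i - 0.069j + 0.1724k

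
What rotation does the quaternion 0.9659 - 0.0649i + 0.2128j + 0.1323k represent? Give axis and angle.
axis = (-0.2507, 0.8221, 0.5111), θ = π/6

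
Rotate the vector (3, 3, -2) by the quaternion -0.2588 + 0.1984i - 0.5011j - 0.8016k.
(-4.086, -2.255, -0.468)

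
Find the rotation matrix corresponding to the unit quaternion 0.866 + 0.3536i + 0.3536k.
[[0.7499, -0.6124, 0.2501], [0.6124, 0.4999, -0.6124], [0.2501, 0.6124, 0.7499]]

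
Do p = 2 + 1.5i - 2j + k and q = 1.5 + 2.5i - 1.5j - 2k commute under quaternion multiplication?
No: pq = -1.75 + 12.75i - 0.5j + 0.25k ≠ -1.75 + 1.75i - 11.5j - 5.25k = qp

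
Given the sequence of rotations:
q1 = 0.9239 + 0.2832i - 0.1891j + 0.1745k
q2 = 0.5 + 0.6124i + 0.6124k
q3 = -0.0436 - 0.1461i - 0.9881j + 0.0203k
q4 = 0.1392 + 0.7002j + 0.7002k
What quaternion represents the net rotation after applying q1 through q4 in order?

q2 · q1 = 0.1817 + 0.8232i - 0.028j + 0.5372k
q3 · q2 · q1 = 0.0738 - 0.5927i - 0.0831j + 0.7978k
q4 · q3 · q2 · q1 = -0.4902 + 0.5343i - 0.3749j + 0.5777k
-0.4902 + 0.5343i - 0.3749j + 0.5777k


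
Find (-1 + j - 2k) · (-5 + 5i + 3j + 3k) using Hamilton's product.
8 + 4i - 18j + 2k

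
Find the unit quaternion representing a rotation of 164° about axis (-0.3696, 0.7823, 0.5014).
0.1392 - 0.366i + 0.7747j + 0.4965k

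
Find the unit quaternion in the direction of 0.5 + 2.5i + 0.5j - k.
0.1796 + 0.898i + 0.1796j - 0.3592k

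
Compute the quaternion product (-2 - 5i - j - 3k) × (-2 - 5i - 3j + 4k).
-12 + 7i + 43j + 8k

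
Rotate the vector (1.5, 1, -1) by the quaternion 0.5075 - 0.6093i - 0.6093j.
(1.747, 0.753, 0.794)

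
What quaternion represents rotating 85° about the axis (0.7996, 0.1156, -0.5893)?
0.7373 + 0.5402i + 0.0781j - 0.3981k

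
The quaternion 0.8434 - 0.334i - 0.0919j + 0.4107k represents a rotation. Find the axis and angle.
axis = (-0.6216, -0.171, 0.7644), θ = 65°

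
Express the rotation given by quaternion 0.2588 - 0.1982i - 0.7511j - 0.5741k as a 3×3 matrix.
[[-0.7875, 0.5949, -0.1612], [0.0006, 0.2623, 0.965], [0.6163, 0.7598, -0.2069]]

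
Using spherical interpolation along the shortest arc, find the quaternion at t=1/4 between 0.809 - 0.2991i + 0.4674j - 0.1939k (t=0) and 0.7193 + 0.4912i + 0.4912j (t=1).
0.842 - 0.0991i + 0.5076j - 0.1535k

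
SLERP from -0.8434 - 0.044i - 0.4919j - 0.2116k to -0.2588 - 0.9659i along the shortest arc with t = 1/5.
-0.8252 - 0.298i - 0.4409j - 0.1896k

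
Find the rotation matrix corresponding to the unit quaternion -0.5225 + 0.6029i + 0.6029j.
[[0.273, 0.727, -0.63], [0.727, 0.273, 0.63], [0.63, -0.63, -0.454]]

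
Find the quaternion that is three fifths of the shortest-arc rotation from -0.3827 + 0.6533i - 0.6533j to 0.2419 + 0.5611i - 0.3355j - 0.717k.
-0.0157 + 0.6892i - 0.5358j - 0.4876k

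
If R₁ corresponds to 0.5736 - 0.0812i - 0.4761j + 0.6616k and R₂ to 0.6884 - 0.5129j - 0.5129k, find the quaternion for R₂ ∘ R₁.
0.49 - 0.6394i - 0.5803j + 0.1196k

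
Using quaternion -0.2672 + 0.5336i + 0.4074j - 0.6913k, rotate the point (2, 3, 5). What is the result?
(-5.157, -1.358, -3.092)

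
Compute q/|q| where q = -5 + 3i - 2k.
-0.8111 + 0.4867i - 0.3244k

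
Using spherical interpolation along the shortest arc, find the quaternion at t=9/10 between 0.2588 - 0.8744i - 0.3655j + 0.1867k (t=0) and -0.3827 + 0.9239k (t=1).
-0.3355 - 0.1308i - 0.0547j + 0.9313k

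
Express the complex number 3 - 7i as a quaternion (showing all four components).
3 - 7i + 0j + 0k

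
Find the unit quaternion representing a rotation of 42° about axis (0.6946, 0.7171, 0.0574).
0.9336 + 0.2489i + 0.257j + 0.0206k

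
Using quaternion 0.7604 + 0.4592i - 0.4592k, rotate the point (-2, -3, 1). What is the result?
(-3.673, 0.229, -0.673)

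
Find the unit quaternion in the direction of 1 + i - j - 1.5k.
0.4364 + 0.4364i - 0.4364j - 0.6547k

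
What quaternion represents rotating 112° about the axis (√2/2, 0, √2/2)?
0.5592 + 0.5862i + 0.5862k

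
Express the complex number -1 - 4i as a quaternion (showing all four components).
-1 - 4i + 0j + 0k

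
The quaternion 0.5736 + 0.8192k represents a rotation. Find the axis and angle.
axis = (0, 0, 1), θ = 110°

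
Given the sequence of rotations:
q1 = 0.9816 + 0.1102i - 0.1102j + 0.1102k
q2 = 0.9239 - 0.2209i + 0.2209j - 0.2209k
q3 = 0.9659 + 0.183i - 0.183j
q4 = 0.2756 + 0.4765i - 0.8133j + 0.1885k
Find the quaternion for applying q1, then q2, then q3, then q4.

q2 · q1 = 0.9799 - 0.115i + 0.115j - 0.115k
q3 · q2 · q1 = 0.9886 + 0.0893i - 0.0472j - 0.1111k
q4 · q3 · q2 · q1 = 0.2125 + 0.5949i - 0.7473j + 0.2059k
0.2125 + 0.5949i - 0.7473j + 0.2059k
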